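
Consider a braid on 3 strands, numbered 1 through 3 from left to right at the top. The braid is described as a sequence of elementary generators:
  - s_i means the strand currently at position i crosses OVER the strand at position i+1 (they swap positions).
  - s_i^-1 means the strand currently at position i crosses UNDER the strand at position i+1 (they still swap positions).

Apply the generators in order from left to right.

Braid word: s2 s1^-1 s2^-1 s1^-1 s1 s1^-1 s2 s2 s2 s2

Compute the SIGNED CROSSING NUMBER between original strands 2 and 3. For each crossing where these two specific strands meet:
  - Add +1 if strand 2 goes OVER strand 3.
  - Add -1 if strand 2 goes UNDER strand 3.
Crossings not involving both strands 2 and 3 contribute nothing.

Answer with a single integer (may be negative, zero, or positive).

Answer: 4

Derivation:
Gen 1: 2 over 3. Both 2&3? yes. Contrib: +1. Sum: 1
Gen 2: crossing 1x3. Both 2&3? no. Sum: 1
Gen 3: crossing 1x2. Both 2&3? no. Sum: 1
Gen 4: 3 under 2. Both 2&3? yes. Contrib: +1. Sum: 2
Gen 5: 2 over 3. Both 2&3? yes. Contrib: +1. Sum: 3
Gen 6: 3 under 2. Both 2&3? yes. Contrib: +1. Sum: 4
Gen 7: crossing 3x1. Both 2&3? no. Sum: 4
Gen 8: crossing 1x3. Both 2&3? no. Sum: 4
Gen 9: crossing 3x1. Both 2&3? no. Sum: 4
Gen 10: crossing 1x3. Both 2&3? no. Sum: 4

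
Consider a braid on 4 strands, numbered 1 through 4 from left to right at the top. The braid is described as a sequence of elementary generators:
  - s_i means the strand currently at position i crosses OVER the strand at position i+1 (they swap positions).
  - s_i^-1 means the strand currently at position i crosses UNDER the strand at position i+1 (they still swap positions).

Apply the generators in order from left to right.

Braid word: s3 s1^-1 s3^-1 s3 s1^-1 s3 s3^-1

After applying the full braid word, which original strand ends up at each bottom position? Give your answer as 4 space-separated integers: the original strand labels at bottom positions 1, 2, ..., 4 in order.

Gen 1 (s3): strand 3 crosses over strand 4. Perm now: [1 2 4 3]
Gen 2 (s1^-1): strand 1 crosses under strand 2. Perm now: [2 1 4 3]
Gen 3 (s3^-1): strand 4 crosses under strand 3. Perm now: [2 1 3 4]
Gen 4 (s3): strand 3 crosses over strand 4. Perm now: [2 1 4 3]
Gen 5 (s1^-1): strand 2 crosses under strand 1. Perm now: [1 2 4 3]
Gen 6 (s3): strand 4 crosses over strand 3. Perm now: [1 2 3 4]
Gen 7 (s3^-1): strand 3 crosses under strand 4. Perm now: [1 2 4 3]

Answer: 1 2 4 3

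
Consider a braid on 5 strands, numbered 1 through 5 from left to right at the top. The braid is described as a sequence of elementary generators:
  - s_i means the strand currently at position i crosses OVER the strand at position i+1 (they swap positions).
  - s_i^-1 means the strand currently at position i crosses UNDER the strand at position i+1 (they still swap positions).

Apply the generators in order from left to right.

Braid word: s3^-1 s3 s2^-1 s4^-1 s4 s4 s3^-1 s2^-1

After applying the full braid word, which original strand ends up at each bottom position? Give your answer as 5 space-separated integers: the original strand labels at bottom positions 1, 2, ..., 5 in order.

Gen 1 (s3^-1): strand 3 crosses under strand 4. Perm now: [1 2 4 3 5]
Gen 2 (s3): strand 4 crosses over strand 3. Perm now: [1 2 3 4 5]
Gen 3 (s2^-1): strand 2 crosses under strand 3. Perm now: [1 3 2 4 5]
Gen 4 (s4^-1): strand 4 crosses under strand 5. Perm now: [1 3 2 5 4]
Gen 5 (s4): strand 5 crosses over strand 4. Perm now: [1 3 2 4 5]
Gen 6 (s4): strand 4 crosses over strand 5. Perm now: [1 3 2 5 4]
Gen 7 (s3^-1): strand 2 crosses under strand 5. Perm now: [1 3 5 2 4]
Gen 8 (s2^-1): strand 3 crosses under strand 5. Perm now: [1 5 3 2 4]

Answer: 1 5 3 2 4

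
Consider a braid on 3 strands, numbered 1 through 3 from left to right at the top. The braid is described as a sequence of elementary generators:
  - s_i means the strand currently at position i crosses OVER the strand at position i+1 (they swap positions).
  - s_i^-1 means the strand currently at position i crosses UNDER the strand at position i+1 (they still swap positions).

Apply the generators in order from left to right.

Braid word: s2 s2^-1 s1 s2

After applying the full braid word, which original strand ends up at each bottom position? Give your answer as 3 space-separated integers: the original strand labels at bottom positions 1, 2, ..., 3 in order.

Answer: 2 3 1

Derivation:
Gen 1 (s2): strand 2 crosses over strand 3. Perm now: [1 3 2]
Gen 2 (s2^-1): strand 3 crosses under strand 2. Perm now: [1 2 3]
Gen 3 (s1): strand 1 crosses over strand 2. Perm now: [2 1 3]
Gen 4 (s2): strand 1 crosses over strand 3. Perm now: [2 3 1]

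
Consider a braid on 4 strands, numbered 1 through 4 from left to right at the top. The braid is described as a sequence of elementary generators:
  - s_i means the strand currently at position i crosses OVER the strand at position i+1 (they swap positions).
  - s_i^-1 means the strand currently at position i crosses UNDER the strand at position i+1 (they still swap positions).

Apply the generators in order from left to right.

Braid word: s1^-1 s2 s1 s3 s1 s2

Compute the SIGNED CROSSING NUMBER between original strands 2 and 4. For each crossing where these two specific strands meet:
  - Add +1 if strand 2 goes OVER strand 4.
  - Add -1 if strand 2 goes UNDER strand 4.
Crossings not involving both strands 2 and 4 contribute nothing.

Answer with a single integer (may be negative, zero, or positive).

Gen 1: crossing 1x2. Both 2&4? no. Sum: 0
Gen 2: crossing 1x3. Both 2&4? no. Sum: 0
Gen 3: crossing 2x3. Both 2&4? no. Sum: 0
Gen 4: crossing 1x4. Both 2&4? no. Sum: 0
Gen 5: crossing 3x2. Both 2&4? no. Sum: 0
Gen 6: crossing 3x4. Both 2&4? no. Sum: 0

Answer: 0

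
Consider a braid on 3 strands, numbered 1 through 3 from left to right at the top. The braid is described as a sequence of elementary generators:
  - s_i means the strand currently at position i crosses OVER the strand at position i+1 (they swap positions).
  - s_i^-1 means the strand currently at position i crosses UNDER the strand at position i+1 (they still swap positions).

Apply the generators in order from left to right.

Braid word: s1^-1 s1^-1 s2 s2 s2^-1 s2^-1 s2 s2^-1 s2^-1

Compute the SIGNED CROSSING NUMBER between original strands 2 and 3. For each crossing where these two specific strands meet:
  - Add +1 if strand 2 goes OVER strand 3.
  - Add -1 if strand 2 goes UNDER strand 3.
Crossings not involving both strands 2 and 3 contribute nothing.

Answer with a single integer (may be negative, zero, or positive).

Gen 1: crossing 1x2. Both 2&3? no. Sum: 0
Gen 2: crossing 2x1. Both 2&3? no. Sum: 0
Gen 3: 2 over 3. Both 2&3? yes. Contrib: +1. Sum: 1
Gen 4: 3 over 2. Both 2&3? yes. Contrib: -1. Sum: 0
Gen 5: 2 under 3. Both 2&3? yes. Contrib: -1. Sum: -1
Gen 6: 3 under 2. Both 2&3? yes. Contrib: +1. Sum: 0
Gen 7: 2 over 3. Both 2&3? yes. Contrib: +1. Sum: 1
Gen 8: 3 under 2. Both 2&3? yes. Contrib: +1. Sum: 2
Gen 9: 2 under 3. Both 2&3? yes. Contrib: -1. Sum: 1

Answer: 1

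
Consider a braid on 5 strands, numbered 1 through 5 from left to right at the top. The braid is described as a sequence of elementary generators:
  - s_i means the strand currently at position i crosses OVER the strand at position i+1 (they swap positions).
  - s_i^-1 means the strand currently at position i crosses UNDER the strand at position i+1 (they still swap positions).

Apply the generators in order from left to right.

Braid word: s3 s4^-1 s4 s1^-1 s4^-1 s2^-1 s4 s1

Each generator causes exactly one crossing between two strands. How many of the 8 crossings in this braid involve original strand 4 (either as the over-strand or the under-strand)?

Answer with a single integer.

Gen 1: crossing 3x4. Involves strand 4? yes. Count so far: 1
Gen 2: crossing 3x5. Involves strand 4? no. Count so far: 1
Gen 3: crossing 5x3. Involves strand 4? no. Count so far: 1
Gen 4: crossing 1x2. Involves strand 4? no. Count so far: 1
Gen 5: crossing 3x5. Involves strand 4? no. Count so far: 1
Gen 6: crossing 1x4. Involves strand 4? yes. Count so far: 2
Gen 7: crossing 5x3. Involves strand 4? no. Count so far: 2
Gen 8: crossing 2x4. Involves strand 4? yes. Count so far: 3

Answer: 3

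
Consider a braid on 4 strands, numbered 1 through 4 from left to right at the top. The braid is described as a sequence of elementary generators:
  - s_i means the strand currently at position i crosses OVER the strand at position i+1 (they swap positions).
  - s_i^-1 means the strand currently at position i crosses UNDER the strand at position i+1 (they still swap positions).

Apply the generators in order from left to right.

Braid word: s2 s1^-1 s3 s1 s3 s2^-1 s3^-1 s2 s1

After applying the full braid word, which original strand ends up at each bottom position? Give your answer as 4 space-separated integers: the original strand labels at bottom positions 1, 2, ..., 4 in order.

Answer: 4 1 2 3

Derivation:
Gen 1 (s2): strand 2 crosses over strand 3. Perm now: [1 3 2 4]
Gen 2 (s1^-1): strand 1 crosses under strand 3. Perm now: [3 1 2 4]
Gen 3 (s3): strand 2 crosses over strand 4. Perm now: [3 1 4 2]
Gen 4 (s1): strand 3 crosses over strand 1. Perm now: [1 3 4 2]
Gen 5 (s3): strand 4 crosses over strand 2. Perm now: [1 3 2 4]
Gen 6 (s2^-1): strand 3 crosses under strand 2. Perm now: [1 2 3 4]
Gen 7 (s3^-1): strand 3 crosses under strand 4. Perm now: [1 2 4 3]
Gen 8 (s2): strand 2 crosses over strand 4. Perm now: [1 4 2 3]
Gen 9 (s1): strand 1 crosses over strand 4. Perm now: [4 1 2 3]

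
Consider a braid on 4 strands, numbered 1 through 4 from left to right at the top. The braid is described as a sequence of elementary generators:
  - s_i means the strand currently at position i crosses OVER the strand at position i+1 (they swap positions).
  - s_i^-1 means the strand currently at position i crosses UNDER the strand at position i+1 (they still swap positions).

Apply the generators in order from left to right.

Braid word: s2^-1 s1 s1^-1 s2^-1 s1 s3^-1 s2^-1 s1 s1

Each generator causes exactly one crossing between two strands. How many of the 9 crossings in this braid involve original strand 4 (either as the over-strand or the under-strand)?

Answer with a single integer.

Answer: 4

Derivation:
Gen 1: crossing 2x3. Involves strand 4? no. Count so far: 0
Gen 2: crossing 1x3. Involves strand 4? no. Count so far: 0
Gen 3: crossing 3x1. Involves strand 4? no. Count so far: 0
Gen 4: crossing 3x2. Involves strand 4? no. Count so far: 0
Gen 5: crossing 1x2. Involves strand 4? no. Count so far: 0
Gen 6: crossing 3x4. Involves strand 4? yes. Count so far: 1
Gen 7: crossing 1x4. Involves strand 4? yes. Count so far: 2
Gen 8: crossing 2x4. Involves strand 4? yes. Count so far: 3
Gen 9: crossing 4x2. Involves strand 4? yes. Count so far: 4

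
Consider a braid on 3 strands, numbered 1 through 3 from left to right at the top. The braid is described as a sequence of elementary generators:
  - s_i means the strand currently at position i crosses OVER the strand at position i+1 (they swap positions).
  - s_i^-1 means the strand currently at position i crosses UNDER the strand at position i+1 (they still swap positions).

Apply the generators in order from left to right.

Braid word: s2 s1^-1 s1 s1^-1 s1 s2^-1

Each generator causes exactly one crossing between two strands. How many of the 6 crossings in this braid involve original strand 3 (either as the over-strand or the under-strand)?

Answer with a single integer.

Gen 1: crossing 2x3. Involves strand 3? yes. Count so far: 1
Gen 2: crossing 1x3. Involves strand 3? yes. Count so far: 2
Gen 3: crossing 3x1. Involves strand 3? yes. Count so far: 3
Gen 4: crossing 1x3. Involves strand 3? yes. Count so far: 4
Gen 5: crossing 3x1. Involves strand 3? yes. Count so far: 5
Gen 6: crossing 3x2. Involves strand 3? yes. Count so far: 6

Answer: 6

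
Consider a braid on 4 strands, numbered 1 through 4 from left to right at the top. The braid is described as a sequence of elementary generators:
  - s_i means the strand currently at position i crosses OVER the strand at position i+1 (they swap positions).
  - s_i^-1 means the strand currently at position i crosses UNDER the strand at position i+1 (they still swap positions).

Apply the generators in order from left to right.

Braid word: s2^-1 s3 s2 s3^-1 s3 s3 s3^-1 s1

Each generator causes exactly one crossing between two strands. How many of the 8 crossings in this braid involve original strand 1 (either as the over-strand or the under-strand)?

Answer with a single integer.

Gen 1: crossing 2x3. Involves strand 1? no. Count so far: 0
Gen 2: crossing 2x4. Involves strand 1? no. Count so far: 0
Gen 3: crossing 3x4. Involves strand 1? no. Count so far: 0
Gen 4: crossing 3x2. Involves strand 1? no. Count so far: 0
Gen 5: crossing 2x3. Involves strand 1? no. Count so far: 0
Gen 6: crossing 3x2. Involves strand 1? no. Count so far: 0
Gen 7: crossing 2x3. Involves strand 1? no. Count so far: 0
Gen 8: crossing 1x4. Involves strand 1? yes. Count so far: 1

Answer: 1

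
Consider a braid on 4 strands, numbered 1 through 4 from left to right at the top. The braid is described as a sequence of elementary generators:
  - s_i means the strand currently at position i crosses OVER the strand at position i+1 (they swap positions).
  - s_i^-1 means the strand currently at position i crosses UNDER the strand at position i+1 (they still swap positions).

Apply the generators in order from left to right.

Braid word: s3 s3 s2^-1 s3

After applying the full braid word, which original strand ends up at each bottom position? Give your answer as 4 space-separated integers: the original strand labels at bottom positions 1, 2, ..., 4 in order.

Gen 1 (s3): strand 3 crosses over strand 4. Perm now: [1 2 4 3]
Gen 2 (s3): strand 4 crosses over strand 3. Perm now: [1 2 3 4]
Gen 3 (s2^-1): strand 2 crosses under strand 3. Perm now: [1 3 2 4]
Gen 4 (s3): strand 2 crosses over strand 4. Perm now: [1 3 4 2]

Answer: 1 3 4 2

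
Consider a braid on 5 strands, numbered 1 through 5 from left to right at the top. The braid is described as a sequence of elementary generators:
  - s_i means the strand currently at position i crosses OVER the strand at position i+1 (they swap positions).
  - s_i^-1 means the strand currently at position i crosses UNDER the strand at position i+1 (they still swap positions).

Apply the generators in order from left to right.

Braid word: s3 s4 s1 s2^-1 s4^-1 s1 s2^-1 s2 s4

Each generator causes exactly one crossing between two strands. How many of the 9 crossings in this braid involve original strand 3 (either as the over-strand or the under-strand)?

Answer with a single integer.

Gen 1: crossing 3x4. Involves strand 3? yes. Count so far: 1
Gen 2: crossing 3x5. Involves strand 3? yes. Count so far: 2
Gen 3: crossing 1x2. Involves strand 3? no. Count so far: 2
Gen 4: crossing 1x4. Involves strand 3? no. Count so far: 2
Gen 5: crossing 5x3. Involves strand 3? yes. Count so far: 3
Gen 6: crossing 2x4. Involves strand 3? no. Count so far: 3
Gen 7: crossing 2x1. Involves strand 3? no. Count so far: 3
Gen 8: crossing 1x2. Involves strand 3? no. Count so far: 3
Gen 9: crossing 3x5. Involves strand 3? yes. Count so far: 4

Answer: 4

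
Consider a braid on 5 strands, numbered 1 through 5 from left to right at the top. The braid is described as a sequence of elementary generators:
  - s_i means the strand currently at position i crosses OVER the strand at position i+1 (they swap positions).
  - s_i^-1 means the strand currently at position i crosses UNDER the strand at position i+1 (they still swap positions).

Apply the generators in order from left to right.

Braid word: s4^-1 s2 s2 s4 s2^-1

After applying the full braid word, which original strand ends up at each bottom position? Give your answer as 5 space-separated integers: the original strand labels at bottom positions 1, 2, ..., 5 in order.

Gen 1 (s4^-1): strand 4 crosses under strand 5. Perm now: [1 2 3 5 4]
Gen 2 (s2): strand 2 crosses over strand 3. Perm now: [1 3 2 5 4]
Gen 3 (s2): strand 3 crosses over strand 2. Perm now: [1 2 3 5 4]
Gen 4 (s4): strand 5 crosses over strand 4. Perm now: [1 2 3 4 5]
Gen 5 (s2^-1): strand 2 crosses under strand 3. Perm now: [1 3 2 4 5]

Answer: 1 3 2 4 5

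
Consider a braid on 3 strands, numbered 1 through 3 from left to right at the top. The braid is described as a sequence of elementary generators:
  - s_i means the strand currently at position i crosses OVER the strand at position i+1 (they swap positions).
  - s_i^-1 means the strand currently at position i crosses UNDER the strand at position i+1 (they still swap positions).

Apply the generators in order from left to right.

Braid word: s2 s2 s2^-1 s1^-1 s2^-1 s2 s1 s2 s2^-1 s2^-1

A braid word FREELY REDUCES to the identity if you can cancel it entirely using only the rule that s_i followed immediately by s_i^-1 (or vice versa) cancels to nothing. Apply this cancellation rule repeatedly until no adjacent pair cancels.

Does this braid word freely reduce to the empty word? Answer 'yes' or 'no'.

Answer: yes

Derivation:
Gen 1 (s2): push. Stack: [s2]
Gen 2 (s2): push. Stack: [s2 s2]
Gen 3 (s2^-1): cancels prior s2. Stack: [s2]
Gen 4 (s1^-1): push. Stack: [s2 s1^-1]
Gen 5 (s2^-1): push. Stack: [s2 s1^-1 s2^-1]
Gen 6 (s2): cancels prior s2^-1. Stack: [s2 s1^-1]
Gen 7 (s1): cancels prior s1^-1. Stack: [s2]
Gen 8 (s2): push. Stack: [s2 s2]
Gen 9 (s2^-1): cancels prior s2. Stack: [s2]
Gen 10 (s2^-1): cancels prior s2. Stack: []
Reduced word: (empty)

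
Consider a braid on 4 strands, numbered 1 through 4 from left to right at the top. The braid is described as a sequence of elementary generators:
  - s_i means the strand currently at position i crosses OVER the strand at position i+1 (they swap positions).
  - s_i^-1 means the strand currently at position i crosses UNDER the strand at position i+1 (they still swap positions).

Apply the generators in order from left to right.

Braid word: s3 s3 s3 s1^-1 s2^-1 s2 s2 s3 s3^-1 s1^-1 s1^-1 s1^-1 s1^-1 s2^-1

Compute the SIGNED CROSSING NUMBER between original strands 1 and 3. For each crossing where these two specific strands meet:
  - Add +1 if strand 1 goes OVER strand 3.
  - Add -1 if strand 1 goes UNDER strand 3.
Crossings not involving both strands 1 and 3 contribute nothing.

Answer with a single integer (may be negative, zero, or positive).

Answer: 2

Derivation:
Gen 1: crossing 3x4. Both 1&3? no. Sum: 0
Gen 2: crossing 4x3. Both 1&3? no. Sum: 0
Gen 3: crossing 3x4. Both 1&3? no. Sum: 0
Gen 4: crossing 1x2. Both 1&3? no. Sum: 0
Gen 5: crossing 1x4. Both 1&3? no. Sum: 0
Gen 6: crossing 4x1. Both 1&3? no. Sum: 0
Gen 7: crossing 1x4. Both 1&3? no. Sum: 0
Gen 8: 1 over 3. Both 1&3? yes. Contrib: +1. Sum: 1
Gen 9: 3 under 1. Both 1&3? yes. Contrib: +1. Sum: 2
Gen 10: crossing 2x4. Both 1&3? no. Sum: 2
Gen 11: crossing 4x2. Both 1&3? no. Sum: 2
Gen 12: crossing 2x4. Both 1&3? no. Sum: 2
Gen 13: crossing 4x2. Both 1&3? no. Sum: 2
Gen 14: crossing 4x1. Both 1&3? no. Sum: 2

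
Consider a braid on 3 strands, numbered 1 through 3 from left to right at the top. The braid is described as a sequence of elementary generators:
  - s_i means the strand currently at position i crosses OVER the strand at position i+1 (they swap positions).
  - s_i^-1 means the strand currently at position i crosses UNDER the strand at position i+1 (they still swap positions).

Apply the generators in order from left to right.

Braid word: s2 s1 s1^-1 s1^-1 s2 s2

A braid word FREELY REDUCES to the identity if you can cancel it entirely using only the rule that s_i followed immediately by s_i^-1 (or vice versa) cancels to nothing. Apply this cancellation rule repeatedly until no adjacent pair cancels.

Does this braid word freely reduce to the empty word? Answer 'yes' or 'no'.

Gen 1 (s2): push. Stack: [s2]
Gen 2 (s1): push. Stack: [s2 s1]
Gen 3 (s1^-1): cancels prior s1. Stack: [s2]
Gen 4 (s1^-1): push. Stack: [s2 s1^-1]
Gen 5 (s2): push. Stack: [s2 s1^-1 s2]
Gen 6 (s2): push. Stack: [s2 s1^-1 s2 s2]
Reduced word: s2 s1^-1 s2 s2

Answer: no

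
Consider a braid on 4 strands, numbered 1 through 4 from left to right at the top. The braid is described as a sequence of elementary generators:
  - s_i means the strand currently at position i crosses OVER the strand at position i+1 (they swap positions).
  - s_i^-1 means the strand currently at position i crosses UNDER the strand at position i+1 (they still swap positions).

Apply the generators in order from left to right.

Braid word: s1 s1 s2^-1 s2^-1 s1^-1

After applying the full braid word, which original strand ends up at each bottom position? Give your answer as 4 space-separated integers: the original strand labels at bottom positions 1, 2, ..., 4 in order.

Answer: 2 1 3 4

Derivation:
Gen 1 (s1): strand 1 crosses over strand 2. Perm now: [2 1 3 4]
Gen 2 (s1): strand 2 crosses over strand 1. Perm now: [1 2 3 4]
Gen 3 (s2^-1): strand 2 crosses under strand 3. Perm now: [1 3 2 4]
Gen 4 (s2^-1): strand 3 crosses under strand 2. Perm now: [1 2 3 4]
Gen 5 (s1^-1): strand 1 crosses under strand 2. Perm now: [2 1 3 4]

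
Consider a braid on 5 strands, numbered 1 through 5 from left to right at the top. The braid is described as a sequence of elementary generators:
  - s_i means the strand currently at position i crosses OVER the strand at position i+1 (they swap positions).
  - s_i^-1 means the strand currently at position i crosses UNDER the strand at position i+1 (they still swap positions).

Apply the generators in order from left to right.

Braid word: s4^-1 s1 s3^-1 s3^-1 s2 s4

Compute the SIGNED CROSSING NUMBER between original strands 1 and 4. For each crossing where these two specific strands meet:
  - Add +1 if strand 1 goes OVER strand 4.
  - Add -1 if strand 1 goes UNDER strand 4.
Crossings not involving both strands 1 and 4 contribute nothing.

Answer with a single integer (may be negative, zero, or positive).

Answer: 0

Derivation:
Gen 1: crossing 4x5. Both 1&4? no. Sum: 0
Gen 2: crossing 1x2. Both 1&4? no. Sum: 0
Gen 3: crossing 3x5. Both 1&4? no. Sum: 0
Gen 4: crossing 5x3. Both 1&4? no. Sum: 0
Gen 5: crossing 1x3. Both 1&4? no. Sum: 0
Gen 6: crossing 5x4. Both 1&4? no. Sum: 0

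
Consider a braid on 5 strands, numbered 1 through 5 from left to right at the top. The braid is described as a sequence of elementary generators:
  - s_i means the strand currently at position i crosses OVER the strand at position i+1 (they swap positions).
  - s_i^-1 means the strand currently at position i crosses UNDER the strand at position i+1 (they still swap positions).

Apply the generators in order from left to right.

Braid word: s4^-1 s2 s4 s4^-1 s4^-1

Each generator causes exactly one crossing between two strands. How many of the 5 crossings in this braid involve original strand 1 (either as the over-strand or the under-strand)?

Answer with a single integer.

Gen 1: crossing 4x5. Involves strand 1? no. Count so far: 0
Gen 2: crossing 2x3. Involves strand 1? no. Count so far: 0
Gen 3: crossing 5x4. Involves strand 1? no. Count so far: 0
Gen 4: crossing 4x5. Involves strand 1? no. Count so far: 0
Gen 5: crossing 5x4. Involves strand 1? no. Count so far: 0

Answer: 0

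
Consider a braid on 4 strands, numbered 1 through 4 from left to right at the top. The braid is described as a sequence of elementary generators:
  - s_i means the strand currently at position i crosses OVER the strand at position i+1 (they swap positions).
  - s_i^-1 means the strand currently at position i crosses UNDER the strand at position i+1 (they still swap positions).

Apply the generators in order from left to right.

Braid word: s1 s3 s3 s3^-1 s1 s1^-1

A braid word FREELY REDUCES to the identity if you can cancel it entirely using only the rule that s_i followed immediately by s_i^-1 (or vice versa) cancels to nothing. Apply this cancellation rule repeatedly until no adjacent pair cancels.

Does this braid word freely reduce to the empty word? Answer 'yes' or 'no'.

Gen 1 (s1): push. Stack: [s1]
Gen 2 (s3): push. Stack: [s1 s3]
Gen 3 (s3): push. Stack: [s1 s3 s3]
Gen 4 (s3^-1): cancels prior s3. Stack: [s1 s3]
Gen 5 (s1): push. Stack: [s1 s3 s1]
Gen 6 (s1^-1): cancels prior s1. Stack: [s1 s3]
Reduced word: s1 s3

Answer: no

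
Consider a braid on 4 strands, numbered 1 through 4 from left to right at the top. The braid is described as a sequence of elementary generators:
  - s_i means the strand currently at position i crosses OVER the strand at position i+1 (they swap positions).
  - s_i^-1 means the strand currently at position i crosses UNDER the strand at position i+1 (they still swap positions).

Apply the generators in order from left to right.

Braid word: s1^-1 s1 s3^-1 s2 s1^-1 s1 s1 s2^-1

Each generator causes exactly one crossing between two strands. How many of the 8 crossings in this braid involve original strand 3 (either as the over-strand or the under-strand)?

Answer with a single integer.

Answer: 1

Derivation:
Gen 1: crossing 1x2. Involves strand 3? no. Count so far: 0
Gen 2: crossing 2x1. Involves strand 3? no. Count so far: 0
Gen 3: crossing 3x4. Involves strand 3? yes. Count so far: 1
Gen 4: crossing 2x4. Involves strand 3? no. Count so far: 1
Gen 5: crossing 1x4. Involves strand 3? no. Count so far: 1
Gen 6: crossing 4x1. Involves strand 3? no. Count so far: 1
Gen 7: crossing 1x4. Involves strand 3? no. Count so far: 1
Gen 8: crossing 1x2. Involves strand 3? no. Count so far: 1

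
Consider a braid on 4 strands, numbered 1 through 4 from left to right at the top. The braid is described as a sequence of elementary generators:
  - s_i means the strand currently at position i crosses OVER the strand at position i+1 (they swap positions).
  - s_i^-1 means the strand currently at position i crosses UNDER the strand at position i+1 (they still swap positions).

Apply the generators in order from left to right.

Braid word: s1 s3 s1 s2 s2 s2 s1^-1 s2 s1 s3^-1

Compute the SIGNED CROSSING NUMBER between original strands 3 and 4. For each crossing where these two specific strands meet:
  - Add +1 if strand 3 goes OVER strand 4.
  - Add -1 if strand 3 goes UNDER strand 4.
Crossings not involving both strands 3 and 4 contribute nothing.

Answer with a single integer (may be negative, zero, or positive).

Answer: 1

Derivation:
Gen 1: crossing 1x2. Both 3&4? no. Sum: 0
Gen 2: 3 over 4. Both 3&4? yes. Contrib: +1. Sum: 1
Gen 3: crossing 2x1. Both 3&4? no. Sum: 1
Gen 4: crossing 2x4. Both 3&4? no. Sum: 1
Gen 5: crossing 4x2. Both 3&4? no. Sum: 1
Gen 6: crossing 2x4. Both 3&4? no. Sum: 1
Gen 7: crossing 1x4. Both 3&4? no. Sum: 1
Gen 8: crossing 1x2. Both 3&4? no. Sum: 1
Gen 9: crossing 4x2. Both 3&4? no. Sum: 1
Gen 10: crossing 1x3. Both 3&4? no. Sum: 1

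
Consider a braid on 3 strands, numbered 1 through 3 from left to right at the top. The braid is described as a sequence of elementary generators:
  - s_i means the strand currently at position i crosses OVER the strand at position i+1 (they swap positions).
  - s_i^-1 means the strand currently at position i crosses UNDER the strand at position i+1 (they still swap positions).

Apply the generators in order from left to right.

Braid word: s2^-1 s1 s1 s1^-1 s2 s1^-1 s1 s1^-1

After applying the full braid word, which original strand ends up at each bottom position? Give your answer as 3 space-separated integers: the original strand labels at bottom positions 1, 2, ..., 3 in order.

Answer: 2 3 1

Derivation:
Gen 1 (s2^-1): strand 2 crosses under strand 3. Perm now: [1 3 2]
Gen 2 (s1): strand 1 crosses over strand 3. Perm now: [3 1 2]
Gen 3 (s1): strand 3 crosses over strand 1. Perm now: [1 3 2]
Gen 4 (s1^-1): strand 1 crosses under strand 3. Perm now: [3 1 2]
Gen 5 (s2): strand 1 crosses over strand 2. Perm now: [3 2 1]
Gen 6 (s1^-1): strand 3 crosses under strand 2. Perm now: [2 3 1]
Gen 7 (s1): strand 2 crosses over strand 3. Perm now: [3 2 1]
Gen 8 (s1^-1): strand 3 crosses under strand 2. Perm now: [2 3 1]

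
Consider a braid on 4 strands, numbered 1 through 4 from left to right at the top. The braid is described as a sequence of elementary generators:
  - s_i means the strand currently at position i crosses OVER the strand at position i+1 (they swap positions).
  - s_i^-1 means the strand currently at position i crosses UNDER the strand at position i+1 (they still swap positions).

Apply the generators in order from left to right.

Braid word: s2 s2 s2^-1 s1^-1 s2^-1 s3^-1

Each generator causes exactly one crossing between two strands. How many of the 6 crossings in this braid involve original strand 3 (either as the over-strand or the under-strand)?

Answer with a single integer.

Answer: 4

Derivation:
Gen 1: crossing 2x3. Involves strand 3? yes. Count so far: 1
Gen 2: crossing 3x2. Involves strand 3? yes. Count so far: 2
Gen 3: crossing 2x3. Involves strand 3? yes. Count so far: 3
Gen 4: crossing 1x3. Involves strand 3? yes. Count so far: 4
Gen 5: crossing 1x2. Involves strand 3? no. Count so far: 4
Gen 6: crossing 1x4. Involves strand 3? no. Count so far: 4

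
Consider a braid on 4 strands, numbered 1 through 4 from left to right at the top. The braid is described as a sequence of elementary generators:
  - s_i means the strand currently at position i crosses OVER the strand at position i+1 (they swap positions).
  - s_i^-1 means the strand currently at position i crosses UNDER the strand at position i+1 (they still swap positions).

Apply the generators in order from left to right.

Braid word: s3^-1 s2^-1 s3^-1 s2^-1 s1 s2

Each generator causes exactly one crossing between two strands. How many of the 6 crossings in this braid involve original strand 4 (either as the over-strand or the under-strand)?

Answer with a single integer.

Answer: 4

Derivation:
Gen 1: crossing 3x4. Involves strand 4? yes. Count so far: 1
Gen 2: crossing 2x4. Involves strand 4? yes. Count so far: 2
Gen 3: crossing 2x3. Involves strand 4? no. Count so far: 2
Gen 4: crossing 4x3. Involves strand 4? yes. Count so far: 3
Gen 5: crossing 1x3. Involves strand 4? no. Count so far: 3
Gen 6: crossing 1x4. Involves strand 4? yes. Count so far: 4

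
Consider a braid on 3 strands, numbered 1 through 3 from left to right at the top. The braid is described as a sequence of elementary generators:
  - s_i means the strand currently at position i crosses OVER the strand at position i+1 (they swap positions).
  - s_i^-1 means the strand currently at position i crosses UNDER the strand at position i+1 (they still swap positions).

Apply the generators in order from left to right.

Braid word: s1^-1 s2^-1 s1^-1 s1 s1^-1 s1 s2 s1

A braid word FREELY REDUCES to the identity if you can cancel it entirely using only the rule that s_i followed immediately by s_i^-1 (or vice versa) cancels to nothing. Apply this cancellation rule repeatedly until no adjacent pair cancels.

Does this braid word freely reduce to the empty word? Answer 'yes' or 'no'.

Answer: yes

Derivation:
Gen 1 (s1^-1): push. Stack: [s1^-1]
Gen 2 (s2^-1): push. Stack: [s1^-1 s2^-1]
Gen 3 (s1^-1): push. Stack: [s1^-1 s2^-1 s1^-1]
Gen 4 (s1): cancels prior s1^-1. Stack: [s1^-1 s2^-1]
Gen 5 (s1^-1): push. Stack: [s1^-1 s2^-1 s1^-1]
Gen 6 (s1): cancels prior s1^-1. Stack: [s1^-1 s2^-1]
Gen 7 (s2): cancels prior s2^-1. Stack: [s1^-1]
Gen 8 (s1): cancels prior s1^-1. Stack: []
Reduced word: (empty)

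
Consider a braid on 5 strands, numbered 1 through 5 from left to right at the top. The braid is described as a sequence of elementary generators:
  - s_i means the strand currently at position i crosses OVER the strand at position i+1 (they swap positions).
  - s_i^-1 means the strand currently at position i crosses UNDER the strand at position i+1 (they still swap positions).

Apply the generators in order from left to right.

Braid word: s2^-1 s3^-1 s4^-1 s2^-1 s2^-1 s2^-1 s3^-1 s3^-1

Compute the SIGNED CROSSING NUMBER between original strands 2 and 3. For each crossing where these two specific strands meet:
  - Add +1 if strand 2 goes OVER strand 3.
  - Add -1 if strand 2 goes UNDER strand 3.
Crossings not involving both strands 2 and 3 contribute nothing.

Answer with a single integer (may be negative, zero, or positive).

Gen 1: 2 under 3. Both 2&3? yes. Contrib: -1. Sum: -1
Gen 2: crossing 2x4. Both 2&3? no. Sum: -1
Gen 3: crossing 2x5. Both 2&3? no. Sum: -1
Gen 4: crossing 3x4. Both 2&3? no. Sum: -1
Gen 5: crossing 4x3. Both 2&3? no. Sum: -1
Gen 6: crossing 3x4. Both 2&3? no. Sum: -1
Gen 7: crossing 3x5. Both 2&3? no. Sum: -1
Gen 8: crossing 5x3. Both 2&3? no. Sum: -1

Answer: -1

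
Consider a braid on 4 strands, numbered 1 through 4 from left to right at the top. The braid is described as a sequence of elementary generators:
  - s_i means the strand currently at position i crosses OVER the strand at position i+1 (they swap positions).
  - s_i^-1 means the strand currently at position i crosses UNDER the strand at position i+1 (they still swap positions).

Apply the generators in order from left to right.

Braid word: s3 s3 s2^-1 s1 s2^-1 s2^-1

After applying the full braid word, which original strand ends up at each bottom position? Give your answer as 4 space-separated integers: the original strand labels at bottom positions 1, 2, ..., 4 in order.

Answer: 3 1 2 4

Derivation:
Gen 1 (s3): strand 3 crosses over strand 4. Perm now: [1 2 4 3]
Gen 2 (s3): strand 4 crosses over strand 3. Perm now: [1 2 3 4]
Gen 3 (s2^-1): strand 2 crosses under strand 3. Perm now: [1 3 2 4]
Gen 4 (s1): strand 1 crosses over strand 3. Perm now: [3 1 2 4]
Gen 5 (s2^-1): strand 1 crosses under strand 2. Perm now: [3 2 1 4]
Gen 6 (s2^-1): strand 2 crosses under strand 1. Perm now: [3 1 2 4]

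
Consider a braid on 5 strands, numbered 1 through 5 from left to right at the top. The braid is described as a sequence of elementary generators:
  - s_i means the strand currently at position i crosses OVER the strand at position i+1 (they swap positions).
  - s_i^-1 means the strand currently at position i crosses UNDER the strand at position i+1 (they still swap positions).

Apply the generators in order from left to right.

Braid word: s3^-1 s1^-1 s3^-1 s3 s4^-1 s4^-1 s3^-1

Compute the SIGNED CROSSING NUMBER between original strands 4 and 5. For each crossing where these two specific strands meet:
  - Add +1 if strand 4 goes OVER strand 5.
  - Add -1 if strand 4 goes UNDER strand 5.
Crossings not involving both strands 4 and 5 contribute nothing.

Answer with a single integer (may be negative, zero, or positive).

Gen 1: crossing 3x4. Both 4&5? no. Sum: 0
Gen 2: crossing 1x2. Both 4&5? no. Sum: 0
Gen 3: crossing 4x3. Both 4&5? no. Sum: 0
Gen 4: crossing 3x4. Both 4&5? no. Sum: 0
Gen 5: crossing 3x5. Both 4&5? no. Sum: 0
Gen 6: crossing 5x3. Both 4&5? no. Sum: 0
Gen 7: crossing 4x3. Both 4&5? no. Sum: 0

Answer: 0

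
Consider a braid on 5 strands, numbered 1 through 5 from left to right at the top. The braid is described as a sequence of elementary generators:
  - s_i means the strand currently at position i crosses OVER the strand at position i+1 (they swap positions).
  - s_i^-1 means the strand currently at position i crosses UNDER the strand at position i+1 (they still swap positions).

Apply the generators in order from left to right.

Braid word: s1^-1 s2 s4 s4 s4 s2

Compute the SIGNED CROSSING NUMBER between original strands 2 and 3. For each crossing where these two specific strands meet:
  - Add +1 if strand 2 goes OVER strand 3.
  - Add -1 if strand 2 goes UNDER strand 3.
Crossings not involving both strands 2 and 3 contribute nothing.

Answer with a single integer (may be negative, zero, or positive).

Gen 1: crossing 1x2. Both 2&3? no. Sum: 0
Gen 2: crossing 1x3. Both 2&3? no. Sum: 0
Gen 3: crossing 4x5. Both 2&3? no. Sum: 0
Gen 4: crossing 5x4. Both 2&3? no. Sum: 0
Gen 5: crossing 4x5. Both 2&3? no. Sum: 0
Gen 6: crossing 3x1. Both 2&3? no. Sum: 0

Answer: 0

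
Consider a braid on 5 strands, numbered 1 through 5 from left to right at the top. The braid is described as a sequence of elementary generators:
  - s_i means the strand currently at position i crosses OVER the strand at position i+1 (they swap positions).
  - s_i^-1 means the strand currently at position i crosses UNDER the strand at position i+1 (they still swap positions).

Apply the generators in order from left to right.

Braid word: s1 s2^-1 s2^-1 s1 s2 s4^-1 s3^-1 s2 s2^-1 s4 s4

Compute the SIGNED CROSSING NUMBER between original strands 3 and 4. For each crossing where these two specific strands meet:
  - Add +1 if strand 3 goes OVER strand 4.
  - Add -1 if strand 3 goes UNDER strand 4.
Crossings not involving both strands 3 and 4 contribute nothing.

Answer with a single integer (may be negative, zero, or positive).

Answer: 0

Derivation:
Gen 1: crossing 1x2. Both 3&4? no. Sum: 0
Gen 2: crossing 1x3. Both 3&4? no. Sum: 0
Gen 3: crossing 3x1. Both 3&4? no. Sum: 0
Gen 4: crossing 2x1. Both 3&4? no. Sum: 0
Gen 5: crossing 2x3. Both 3&4? no. Sum: 0
Gen 6: crossing 4x5. Both 3&4? no. Sum: 0
Gen 7: crossing 2x5. Both 3&4? no. Sum: 0
Gen 8: crossing 3x5. Both 3&4? no. Sum: 0
Gen 9: crossing 5x3. Both 3&4? no. Sum: 0
Gen 10: crossing 2x4. Both 3&4? no. Sum: 0
Gen 11: crossing 4x2. Both 3&4? no. Sum: 0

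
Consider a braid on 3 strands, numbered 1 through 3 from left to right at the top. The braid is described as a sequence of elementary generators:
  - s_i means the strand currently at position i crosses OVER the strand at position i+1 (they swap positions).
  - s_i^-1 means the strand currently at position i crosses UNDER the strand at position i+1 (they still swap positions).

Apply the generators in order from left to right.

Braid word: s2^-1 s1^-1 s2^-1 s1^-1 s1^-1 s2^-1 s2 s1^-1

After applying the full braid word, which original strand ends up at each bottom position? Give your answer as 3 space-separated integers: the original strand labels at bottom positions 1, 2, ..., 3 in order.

Answer: 2 3 1

Derivation:
Gen 1 (s2^-1): strand 2 crosses under strand 3. Perm now: [1 3 2]
Gen 2 (s1^-1): strand 1 crosses under strand 3. Perm now: [3 1 2]
Gen 3 (s2^-1): strand 1 crosses under strand 2. Perm now: [3 2 1]
Gen 4 (s1^-1): strand 3 crosses under strand 2. Perm now: [2 3 1]
Gen 5 (s1^-1): strand 2 crosses under strand 3. Perm now: [3 2 1]
Gen 6 (s2^-1): strand 2 crosses under strand 1. Perm now: [3 1 2]
Gen 7 (s2): strand 1 crosses over strand 2. Perm now: [3 2 1]
Gen 8 (s1^-1): strand 3 crosses under strand 2. Perm now: [2 3 1]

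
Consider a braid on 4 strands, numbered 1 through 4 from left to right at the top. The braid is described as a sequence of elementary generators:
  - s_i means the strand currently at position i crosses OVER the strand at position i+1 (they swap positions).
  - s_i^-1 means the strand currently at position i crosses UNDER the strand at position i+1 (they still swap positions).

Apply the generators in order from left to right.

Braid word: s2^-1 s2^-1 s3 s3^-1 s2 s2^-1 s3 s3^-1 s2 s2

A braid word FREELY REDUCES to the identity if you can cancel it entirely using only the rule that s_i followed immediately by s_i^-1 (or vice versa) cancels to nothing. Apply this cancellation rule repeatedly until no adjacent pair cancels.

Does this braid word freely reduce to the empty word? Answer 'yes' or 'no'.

Answer: yes

Derivation:
Gen 1 (s2^-1): push. Stack: [s2^-1]
Gen 2 (s2^-1): push. Stack: [s2^-1 s2^-1]
Gen 3 (s3): push. Stack: [s2^-1 s2^-1 s3]
Gen 4 (s3^-1): cancels prior s3. Stack: [s2^-1 s2^-1]
Gen 5 (s2): cancels prior s2^-1. Stack: [s2^-1]
Gen 6 (s2^-1): push. Stack: [s2^-1 s2^-1]
Gen 7 (s3): push. Stack: [s2^-1 s2^-1 s3]
Gen 8 (s3^-1): cancels prior s3. Stack: [s2^-1 s2^-1]
Gen 9 (s2): cancels prior s2^-1. Stack: [s2^-1]
Gen 10 (s2): cancels prior s2^-1. Stack: []
Reduced word: (empty)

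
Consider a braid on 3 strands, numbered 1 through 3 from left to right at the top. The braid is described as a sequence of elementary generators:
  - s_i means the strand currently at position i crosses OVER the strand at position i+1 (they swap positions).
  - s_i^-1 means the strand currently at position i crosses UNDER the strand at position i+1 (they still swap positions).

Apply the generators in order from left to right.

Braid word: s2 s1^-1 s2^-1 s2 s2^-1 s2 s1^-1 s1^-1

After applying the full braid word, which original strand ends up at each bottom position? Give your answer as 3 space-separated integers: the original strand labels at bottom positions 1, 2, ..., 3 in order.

Answer: 3 1 2

Derivation:
Gen 1 (s2): strand 2 crosses over strand 3. Perm now: [1 3 2]
Gen 2 (s1^-1): strand 1 crosses under strand 3. Perm now: [3 1 2]
Gen 3 (s2^-1): strand 1 crosses under strand 2. Perm now: [3 2 1]
Gen 4 (s2): strand 2 crosses over strand 1. Perm now: [3 1 2]
Gen 5 (s2^-1): strand 1 crosses under strand 2. Perm now: [3 2 1]
Gen 6 (s2): strand 2 crosses over strand 1. Perm now: [3 1 2]
Gen 7 (s1^-1): strand 3 crosses under strand 1. Perm now: [1 3 2]
Gen 8 (s1^-1): strand 1 crosses under strand 3. Perm now: [3 1 2]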